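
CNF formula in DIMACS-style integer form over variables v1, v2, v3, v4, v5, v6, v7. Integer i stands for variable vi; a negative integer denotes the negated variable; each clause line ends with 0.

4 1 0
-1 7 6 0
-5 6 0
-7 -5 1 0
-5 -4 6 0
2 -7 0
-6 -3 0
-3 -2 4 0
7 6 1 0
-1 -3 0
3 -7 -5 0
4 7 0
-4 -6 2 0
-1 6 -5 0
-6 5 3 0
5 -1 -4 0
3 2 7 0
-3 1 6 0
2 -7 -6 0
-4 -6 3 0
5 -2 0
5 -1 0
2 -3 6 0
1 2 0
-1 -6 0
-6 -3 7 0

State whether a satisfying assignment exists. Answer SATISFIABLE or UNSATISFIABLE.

UNSATISFIABLE

v6 = True:
  propagation gives v3=False, v5=True, v7=False, v4=True; an empty clause results — contradiction.
v6 = False:
  propagation gives v5=False, v2=False, v7=False, v1=False; an empty clause results — contradiction.
Every branch closes, so no satisfying assignment exists.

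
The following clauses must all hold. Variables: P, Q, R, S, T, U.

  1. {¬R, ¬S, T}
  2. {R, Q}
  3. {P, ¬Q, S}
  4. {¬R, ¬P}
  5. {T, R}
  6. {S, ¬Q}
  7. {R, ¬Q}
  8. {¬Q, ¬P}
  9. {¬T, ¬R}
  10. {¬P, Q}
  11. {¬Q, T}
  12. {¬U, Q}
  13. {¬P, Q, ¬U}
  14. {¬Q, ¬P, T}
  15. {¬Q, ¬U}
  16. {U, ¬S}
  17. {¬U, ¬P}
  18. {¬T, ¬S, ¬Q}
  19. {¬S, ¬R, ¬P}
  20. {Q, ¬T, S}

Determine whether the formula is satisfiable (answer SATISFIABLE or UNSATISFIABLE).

Set P = False and propagate.
Set Q = False and propagate.
  then R is forced to True.
  then T is forced to False.
  then S is forced to False.
  then U is forced to False.
Every clause has at least one true literal under this assignment.
So P = F, Q = F, R = T, S = F, T = F, U = F is a satisfying assignment.

SATISFIABLE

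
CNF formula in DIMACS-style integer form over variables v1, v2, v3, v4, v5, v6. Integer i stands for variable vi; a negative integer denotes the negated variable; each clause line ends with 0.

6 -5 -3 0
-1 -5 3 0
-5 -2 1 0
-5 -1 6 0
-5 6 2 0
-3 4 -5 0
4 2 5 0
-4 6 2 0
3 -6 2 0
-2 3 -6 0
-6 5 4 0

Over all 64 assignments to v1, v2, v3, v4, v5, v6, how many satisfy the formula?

15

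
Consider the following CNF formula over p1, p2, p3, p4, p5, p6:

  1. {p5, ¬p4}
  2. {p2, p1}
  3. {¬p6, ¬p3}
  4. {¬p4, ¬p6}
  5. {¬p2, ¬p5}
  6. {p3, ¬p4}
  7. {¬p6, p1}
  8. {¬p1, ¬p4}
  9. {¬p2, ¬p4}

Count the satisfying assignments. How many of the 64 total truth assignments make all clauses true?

11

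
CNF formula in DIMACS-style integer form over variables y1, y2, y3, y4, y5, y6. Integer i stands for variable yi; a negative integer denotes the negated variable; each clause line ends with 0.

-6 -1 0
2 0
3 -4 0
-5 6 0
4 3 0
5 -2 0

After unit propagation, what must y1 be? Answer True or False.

False

(y2) stands alone — y2 = True.
In (y5 \/ ~y2), ~y2 is now false; y5 must hold, so y5 = True.
In (y6 \/ ~y5), ~y5 is now false; y6 must hold, so y6 = True.
In (~y1 \/ ~y6), ~y6 is now false; ~y1 must hold, so y1 = False.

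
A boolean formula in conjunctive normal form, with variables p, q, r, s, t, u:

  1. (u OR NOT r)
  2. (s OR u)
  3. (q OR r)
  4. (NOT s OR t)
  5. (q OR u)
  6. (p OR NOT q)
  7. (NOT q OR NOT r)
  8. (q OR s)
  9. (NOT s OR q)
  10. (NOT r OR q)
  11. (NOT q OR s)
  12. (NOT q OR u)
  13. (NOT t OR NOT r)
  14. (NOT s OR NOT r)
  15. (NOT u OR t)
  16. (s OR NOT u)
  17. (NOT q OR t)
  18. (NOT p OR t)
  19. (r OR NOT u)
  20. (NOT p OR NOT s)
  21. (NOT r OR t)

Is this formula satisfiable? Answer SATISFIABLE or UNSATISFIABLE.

q = True:
  propagation gives p=True, r=False, s=True; an empty clause results — contradiction.
q = False:
  propagation gives r=True; an empty clause results — contradiction.
Every branch closes, so no satisfying assignment exists.

UNSATISFIABLE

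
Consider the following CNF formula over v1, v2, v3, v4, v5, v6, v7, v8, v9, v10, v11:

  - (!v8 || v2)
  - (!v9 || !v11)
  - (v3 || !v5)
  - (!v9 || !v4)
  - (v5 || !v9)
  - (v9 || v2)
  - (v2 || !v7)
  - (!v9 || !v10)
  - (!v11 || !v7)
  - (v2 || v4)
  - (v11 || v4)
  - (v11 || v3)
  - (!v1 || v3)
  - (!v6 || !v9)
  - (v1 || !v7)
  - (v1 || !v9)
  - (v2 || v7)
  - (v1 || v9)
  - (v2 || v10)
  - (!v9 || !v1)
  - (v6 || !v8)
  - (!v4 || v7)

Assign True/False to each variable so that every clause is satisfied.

v1 = True, v2 = True, v3 = True, v4 = True, v5 = False, v6 = True, v7 = True, v8 = True, v9 = False, v10 = True, v11 = False

v2 occurs only positively in the remaining clauses — set v2 = True.
v3 occurs only positively in the remaining clauses — set v3 = True.
Set v1 = True and propagate.
  then v9 is forced to False.
The remaining clauses are satisfied by v4 = True, v5 = False, v6 = True, v7 = True, v8 = True, v10 = True, v11 = False.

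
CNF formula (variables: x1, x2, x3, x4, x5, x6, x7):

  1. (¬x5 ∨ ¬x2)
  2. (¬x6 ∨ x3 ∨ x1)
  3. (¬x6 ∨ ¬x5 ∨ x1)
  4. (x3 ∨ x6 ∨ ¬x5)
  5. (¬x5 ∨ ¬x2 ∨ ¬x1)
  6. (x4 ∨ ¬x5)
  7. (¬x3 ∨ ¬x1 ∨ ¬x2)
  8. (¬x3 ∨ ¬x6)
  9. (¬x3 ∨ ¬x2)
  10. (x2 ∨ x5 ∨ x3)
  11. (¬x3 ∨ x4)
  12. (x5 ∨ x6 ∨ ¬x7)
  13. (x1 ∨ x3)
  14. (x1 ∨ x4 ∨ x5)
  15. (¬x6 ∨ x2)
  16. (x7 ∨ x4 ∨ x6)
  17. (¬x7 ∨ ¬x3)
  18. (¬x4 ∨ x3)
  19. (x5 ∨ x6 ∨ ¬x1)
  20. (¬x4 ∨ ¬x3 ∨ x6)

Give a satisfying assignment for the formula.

x1=True, x2=True, x3=False, x4=False, x5=False, x6=True, x7=True

Set x1 = True and propagate.
Set x2 = True and propagate.
  then x5 is forced to False.
  then x3 is forced to False.
  then x4 is forced to False.
  then x6 is forced to True.
x7 is now unconstrained; take x7 = True.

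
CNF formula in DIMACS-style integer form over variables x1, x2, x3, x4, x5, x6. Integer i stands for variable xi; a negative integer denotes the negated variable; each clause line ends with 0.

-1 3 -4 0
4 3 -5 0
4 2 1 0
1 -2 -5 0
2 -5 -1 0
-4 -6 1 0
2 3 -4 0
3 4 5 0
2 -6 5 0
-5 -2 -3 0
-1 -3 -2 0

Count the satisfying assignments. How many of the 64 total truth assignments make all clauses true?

8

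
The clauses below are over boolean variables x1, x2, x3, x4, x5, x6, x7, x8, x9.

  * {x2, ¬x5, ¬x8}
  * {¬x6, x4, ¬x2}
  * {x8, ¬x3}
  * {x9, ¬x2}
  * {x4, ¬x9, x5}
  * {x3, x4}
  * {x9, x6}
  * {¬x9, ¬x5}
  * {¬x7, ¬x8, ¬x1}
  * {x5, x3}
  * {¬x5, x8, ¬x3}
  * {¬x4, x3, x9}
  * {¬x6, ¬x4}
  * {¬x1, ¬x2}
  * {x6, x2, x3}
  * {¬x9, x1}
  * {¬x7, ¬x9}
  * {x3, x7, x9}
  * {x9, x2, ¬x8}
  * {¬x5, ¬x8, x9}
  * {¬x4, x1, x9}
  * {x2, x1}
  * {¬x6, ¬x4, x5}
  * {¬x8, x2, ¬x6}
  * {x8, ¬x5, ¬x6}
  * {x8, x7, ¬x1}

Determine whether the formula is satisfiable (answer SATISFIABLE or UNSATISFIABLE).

SATISFIABLE

Branch on x1: take x1 = True.
  then x2 is forced to False.
The remaining clauses are satisfied by x3 = True, x4 = True, x5 = False, x6 = False, x7 = False, x8 = True, x9 = True.
So x1=1  x2=0  x3=1  x4=1  x5=0  x6=0  x7=0  x8=1  x9=1 is a satisfying assignment.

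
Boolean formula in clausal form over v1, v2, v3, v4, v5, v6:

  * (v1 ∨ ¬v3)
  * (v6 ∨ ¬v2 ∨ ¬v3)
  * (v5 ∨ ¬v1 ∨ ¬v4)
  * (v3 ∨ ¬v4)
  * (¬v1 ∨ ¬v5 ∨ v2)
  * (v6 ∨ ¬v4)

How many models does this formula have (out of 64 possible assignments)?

19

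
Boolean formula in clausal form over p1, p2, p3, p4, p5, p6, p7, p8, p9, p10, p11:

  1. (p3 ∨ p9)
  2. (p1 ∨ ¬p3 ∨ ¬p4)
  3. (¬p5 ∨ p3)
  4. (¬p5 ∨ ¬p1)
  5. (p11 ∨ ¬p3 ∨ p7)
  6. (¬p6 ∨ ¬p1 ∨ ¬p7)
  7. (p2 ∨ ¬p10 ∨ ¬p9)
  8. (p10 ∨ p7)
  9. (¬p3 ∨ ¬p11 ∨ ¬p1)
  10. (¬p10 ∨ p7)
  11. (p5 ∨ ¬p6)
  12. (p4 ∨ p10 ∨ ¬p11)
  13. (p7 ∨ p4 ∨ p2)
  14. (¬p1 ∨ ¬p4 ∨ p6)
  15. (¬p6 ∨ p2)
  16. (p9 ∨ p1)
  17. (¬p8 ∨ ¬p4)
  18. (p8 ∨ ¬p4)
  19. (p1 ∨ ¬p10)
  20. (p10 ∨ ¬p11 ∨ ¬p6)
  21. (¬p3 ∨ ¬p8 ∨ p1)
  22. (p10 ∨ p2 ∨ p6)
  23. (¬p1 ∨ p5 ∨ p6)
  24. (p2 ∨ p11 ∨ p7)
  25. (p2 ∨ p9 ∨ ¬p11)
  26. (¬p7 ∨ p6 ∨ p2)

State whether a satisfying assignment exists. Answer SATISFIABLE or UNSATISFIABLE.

SATISFIABLE

Pure literal: p2 appears only positively; assign p2 = True.
Branch on p1: take p1 = False.
  then p9 is forced to True.
  then p10 is forced to False.
  then p7 is forced to True.
Set p3 = True and propagate.
  then p4 is forced to False.
  then p11 is forced to False.
  then p8 is forced to False.
Set p5 = False and propagate.
  then p6 is forced to False.
So p1 = False, p2 = True, p3 = True, p4 = False, p5 = False, p6 = False, p7 = True, p8 = False, p9 = True, p10 = False, p11 = False is a satisfying assignment.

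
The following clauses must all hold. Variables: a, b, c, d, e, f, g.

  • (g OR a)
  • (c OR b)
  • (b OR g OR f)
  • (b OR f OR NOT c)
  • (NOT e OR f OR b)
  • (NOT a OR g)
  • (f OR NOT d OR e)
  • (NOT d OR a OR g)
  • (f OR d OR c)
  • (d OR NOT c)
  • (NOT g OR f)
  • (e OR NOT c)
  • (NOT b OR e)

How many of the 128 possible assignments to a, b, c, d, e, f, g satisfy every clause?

Satisfying assignments:
  a=F b=F c=T d=T e=T f=T g=T
  a=F b=T c=F d=F e=T f=T g=T
  a=F b=T c=F d=T e=T f=T g=T
  a=F b=T c=T d=T e=T f=T g=T
  a=T b=F c=T d=T e=T f=T g=T
  a=T b=T c=F d=F e=T f=T g=T
  a=T b=T c=F d=T e=T f=T g=T
  a=T b=T c=T d=T e=T f=T g=T
That's 8 in total.

8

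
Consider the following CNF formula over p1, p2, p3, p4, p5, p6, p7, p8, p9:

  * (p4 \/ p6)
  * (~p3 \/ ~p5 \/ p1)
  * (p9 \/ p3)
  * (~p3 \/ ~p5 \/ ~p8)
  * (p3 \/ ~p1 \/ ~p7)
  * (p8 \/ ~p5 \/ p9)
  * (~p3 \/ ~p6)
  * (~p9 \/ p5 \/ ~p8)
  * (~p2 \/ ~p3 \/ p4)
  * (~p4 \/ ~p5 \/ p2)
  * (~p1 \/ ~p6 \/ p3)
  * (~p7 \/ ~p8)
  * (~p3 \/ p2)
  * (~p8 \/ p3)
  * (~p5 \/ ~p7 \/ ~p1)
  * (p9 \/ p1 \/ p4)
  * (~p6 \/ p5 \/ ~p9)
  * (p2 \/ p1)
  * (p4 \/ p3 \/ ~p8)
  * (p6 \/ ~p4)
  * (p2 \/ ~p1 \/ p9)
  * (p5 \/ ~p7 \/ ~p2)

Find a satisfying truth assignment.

Try p1 = False.
  then p2 is forced to True.
Set p3 = False and propagate.
  then p9 is forced to True.
  then p8 is forced to False.
Set p4 = True and propagate.
  then p6 is forced to True.
  then p5 is forced to True.
p7 is now unconstrained; take p7 = True.
Check each clause:
  1. (p4 \/ p6) — p4 is true.
  2. (~p3 \/ p1 \/ ~p5) — ~p3 is true.
  3. (p9 \/ p3) — p9 is true.
  4. (~p3 \/ ~p8 \/ ~p5) — ~p8 is true.
  5. (p3 \/ ~p7 \/ ~p1) — ~p1 is true.
  6. (~p5 \/ p8 \/ p9) — p9 is true.
  7. (~p6 \/ ~p3) — ~p3 is true.
  8. (~p9 \/ ~p8 \/ p5) — ~p8 is true.
  9. (~p2 \/ ~p3 \/ p4) — p4 is true.
  10. (~p4 \/ ~p5 \/ p2) — p2 is true.
  11. (~p1 \/ p3 \/ ~p6) — ~p1 is true.
  12. (~p7 \/ ~p8) — ~p8 is true.
  13. (~p3 \/ p2) — p2 is true.
  14. (p3 \/ ~p8) — ~p8 is true.
  15. (~p5 \/ ~p7 \/ ~p1) — ~p1 is true.
  16. (p9 \/ p1 \/ p4) — p9 is true.
  17. (~p6 \/ ~p9 \/ p5) — p5 is true.
  18. (p1 \/ p2) — p2 is true.
  19. (p4 \/ ~p8 \/ p3) — ~p8 is true.
  20. (p6 \/ ~p4) — p6 is true.
  21. (~p1 \/ p2 \/ p9) — p9 is true.
  22. (p5 \/ ~p2 \/ ~p7) — p5 is true.

p1 = False, p2 = True, p3 = False, p4 = True, p5 = True, p6 = True, p7 = True, p8 = False, p9 = True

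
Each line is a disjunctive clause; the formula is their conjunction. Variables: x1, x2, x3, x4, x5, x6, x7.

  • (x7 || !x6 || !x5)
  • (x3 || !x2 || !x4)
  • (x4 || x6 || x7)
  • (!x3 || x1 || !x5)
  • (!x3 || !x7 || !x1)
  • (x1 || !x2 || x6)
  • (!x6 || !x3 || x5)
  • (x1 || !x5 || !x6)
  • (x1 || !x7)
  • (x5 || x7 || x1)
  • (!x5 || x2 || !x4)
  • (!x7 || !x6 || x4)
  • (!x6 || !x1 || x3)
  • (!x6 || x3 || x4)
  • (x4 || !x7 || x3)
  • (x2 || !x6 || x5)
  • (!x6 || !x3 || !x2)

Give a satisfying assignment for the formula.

x1 = T, x2 = T, x3 = T, x4 = T, x5 = T, x6 = F, x7 = F

Set x1 = True and propagate.
For the remaining variables, x2 = True, x3 = True, x4 = True, x5 = True, x6 = False, x7 = False works.
Every clause has at least one true literal under this assignment.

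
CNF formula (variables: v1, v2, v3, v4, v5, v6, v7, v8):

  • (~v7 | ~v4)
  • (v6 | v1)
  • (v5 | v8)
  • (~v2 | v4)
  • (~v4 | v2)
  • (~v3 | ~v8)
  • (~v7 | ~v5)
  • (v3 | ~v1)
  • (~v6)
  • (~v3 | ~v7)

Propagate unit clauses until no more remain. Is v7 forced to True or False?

Unit clause (~v6) sets v6 = False.
In (v6 | v1), v6 is now false; v1 must hold, so v1 = True.
In (~v1 | v3), ~v1 is now false; v3 must hold, so v3 = True.
In (~v8 | ~v3), ~v3 is now false; ~v8 must hold, so v8 = False.
(v8 | v5): since v8 = False, the clause reduces to (v5). v5 = True.
(~v7 | ~v5) with v5 = True leaves only ~v7, so v7 = False.

False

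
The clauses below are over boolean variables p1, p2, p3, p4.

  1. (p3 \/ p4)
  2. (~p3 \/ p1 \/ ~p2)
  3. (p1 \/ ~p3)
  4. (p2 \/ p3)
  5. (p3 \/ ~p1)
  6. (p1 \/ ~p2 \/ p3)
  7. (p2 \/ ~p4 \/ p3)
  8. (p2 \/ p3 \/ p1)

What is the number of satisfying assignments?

4

The models are:
  p1=1 p2=0 p3=1 p4=0
  p1=1 p2=0 p3=1 p4=1
  p1=1 p2=1 p3=1 p4=0
  p1=1 p2=1 p3=1 p4=1
That's 4 in total.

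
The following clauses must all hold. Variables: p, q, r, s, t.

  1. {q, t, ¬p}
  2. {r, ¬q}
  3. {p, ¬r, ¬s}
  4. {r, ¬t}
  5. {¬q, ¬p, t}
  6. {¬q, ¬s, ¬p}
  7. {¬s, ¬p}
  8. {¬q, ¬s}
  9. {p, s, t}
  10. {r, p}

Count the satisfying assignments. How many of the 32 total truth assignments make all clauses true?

4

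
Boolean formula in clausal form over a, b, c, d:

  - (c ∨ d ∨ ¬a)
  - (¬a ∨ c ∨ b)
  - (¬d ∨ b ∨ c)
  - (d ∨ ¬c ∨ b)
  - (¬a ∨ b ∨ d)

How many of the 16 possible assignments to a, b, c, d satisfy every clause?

Split on b, then c.
  b=1, c=1: remaining (a,d) ∈ {(0,0); (0,1); (1,0); (1,1)} — 4.
  b=1, c=0: remaining (a,d) ∈ {(0,0); (0,1); (1,1)} — 3.
  b=0, c=1: remaining (a,d) ∈ {(0,1); (1,1)} — 2.
  b=0, c=0: remaining (a,d) ∈ {(0,0)} — 1.
Total: 4 + 3 + 2 + 1 = 10.

10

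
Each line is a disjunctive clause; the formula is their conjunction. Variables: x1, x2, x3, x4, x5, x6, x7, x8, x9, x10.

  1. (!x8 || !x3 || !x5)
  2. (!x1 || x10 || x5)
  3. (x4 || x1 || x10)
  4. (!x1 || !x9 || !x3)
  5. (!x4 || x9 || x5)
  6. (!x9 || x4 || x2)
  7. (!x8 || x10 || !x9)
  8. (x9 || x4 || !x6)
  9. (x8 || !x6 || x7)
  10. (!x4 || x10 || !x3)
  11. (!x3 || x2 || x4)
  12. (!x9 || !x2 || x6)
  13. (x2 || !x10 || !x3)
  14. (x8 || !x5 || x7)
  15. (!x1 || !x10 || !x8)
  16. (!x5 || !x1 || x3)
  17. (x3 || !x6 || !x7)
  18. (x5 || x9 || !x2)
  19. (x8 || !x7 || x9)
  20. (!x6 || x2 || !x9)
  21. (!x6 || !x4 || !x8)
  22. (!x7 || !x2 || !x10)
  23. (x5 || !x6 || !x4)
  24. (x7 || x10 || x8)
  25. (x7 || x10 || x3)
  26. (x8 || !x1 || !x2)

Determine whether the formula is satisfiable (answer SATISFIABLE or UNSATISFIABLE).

Set x1 = False and propagate.
Try x2 = False.
Try x3 = False.
For the remaining variables, x4 = True, x5 = False, x6 = False, x7 = True, x8 = False, x9 = True, x10 = False works.
So x1=F, x2=F, x3=F, x4=T, x5=F, x6=F, x7=T, x8=F, x9=T, x10=F is a satisfying assignment.

SATISFIABLE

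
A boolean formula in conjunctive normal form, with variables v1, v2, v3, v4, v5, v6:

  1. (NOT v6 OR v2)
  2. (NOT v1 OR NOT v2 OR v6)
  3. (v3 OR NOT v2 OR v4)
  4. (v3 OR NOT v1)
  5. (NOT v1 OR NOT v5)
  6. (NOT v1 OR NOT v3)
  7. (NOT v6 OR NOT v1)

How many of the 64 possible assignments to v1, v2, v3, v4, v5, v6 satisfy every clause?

20

Case analysis on v1 and v2:
  v1=1, v2=1: a clause becomes empty — 0.
  v1=1, v2=0: a clause becomes empty — 0.
  v1=0, v2=1: v5, v6 free; 3 ways for (v3,v4) × 2^2 = 12.
  v1=0, v2=0: forces v6=0; v3, v4, v5 free → 2^3 = 8.
Total: 0 + 0 + 12 + 8 = 20.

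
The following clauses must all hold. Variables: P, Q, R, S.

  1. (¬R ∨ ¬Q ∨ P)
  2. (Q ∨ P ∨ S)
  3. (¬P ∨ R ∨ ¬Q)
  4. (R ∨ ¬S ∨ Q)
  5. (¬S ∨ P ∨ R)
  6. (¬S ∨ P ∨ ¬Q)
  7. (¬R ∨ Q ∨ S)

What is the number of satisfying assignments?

6

The models are:
  P=0 Q=0 R=1 S=1
  P=0 Q=1 R=0 S=0
  P=1 Q=0 R=0 S=0
  P=1 Q=0 R=1 S=1
  P=1 Q=1 R=1 S=0
  P=1 Q=1 R=1 S=1
Count: 6.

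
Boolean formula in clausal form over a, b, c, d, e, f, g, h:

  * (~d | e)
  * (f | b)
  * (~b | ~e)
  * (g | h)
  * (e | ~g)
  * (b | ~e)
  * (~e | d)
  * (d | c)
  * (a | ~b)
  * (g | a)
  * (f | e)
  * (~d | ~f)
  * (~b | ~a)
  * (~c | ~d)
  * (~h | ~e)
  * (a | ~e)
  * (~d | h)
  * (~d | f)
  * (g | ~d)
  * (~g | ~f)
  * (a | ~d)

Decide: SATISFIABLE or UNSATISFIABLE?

SATISFIABLE

Set a = True and propagate.
  then b is forced to False.
  then f is forced to True.
  then e is forced to False.
  then d is forced to False.
  then g is forced to False.
  then h is forced to True.
  then c is forced to True.
Every clause has at least one true literal under this assignment.
So a=T  b=F  c=T  d=F  e=F  f=T  g=F  h=T is a satisfying assignment.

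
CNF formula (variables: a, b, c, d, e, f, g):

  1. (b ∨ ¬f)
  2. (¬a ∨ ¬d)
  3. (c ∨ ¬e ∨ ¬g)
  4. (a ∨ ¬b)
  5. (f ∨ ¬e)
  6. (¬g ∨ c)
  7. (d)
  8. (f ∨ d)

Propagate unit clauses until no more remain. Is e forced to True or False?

False

(d) stands alone — d = True.
From (¬d ∨ ¬a) and d = True: a = False.
From (¬b ∨ a) and a = False: b = False.
(b ∨ ¬f): since b = False, the clause reduces to (¬f). f = False.
From (f ∨ ¬e) and f = False: e = False.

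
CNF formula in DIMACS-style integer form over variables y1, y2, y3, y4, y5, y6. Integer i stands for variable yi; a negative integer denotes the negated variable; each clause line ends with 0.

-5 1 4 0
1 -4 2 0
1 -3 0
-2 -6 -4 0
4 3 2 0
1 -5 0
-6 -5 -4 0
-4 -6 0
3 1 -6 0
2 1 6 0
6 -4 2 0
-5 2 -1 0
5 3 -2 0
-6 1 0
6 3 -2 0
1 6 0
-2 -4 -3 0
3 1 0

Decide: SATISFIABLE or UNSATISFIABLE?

Try y1 = True.
Try y2 = True.
For the remaining variables, y3 = True, y4 = False, y5 = True, y6 = True works.
So y1=T, y2=T, y3=T, y4=F, y5=T, y6=T is a satisfying assignment.

SATISFIABLE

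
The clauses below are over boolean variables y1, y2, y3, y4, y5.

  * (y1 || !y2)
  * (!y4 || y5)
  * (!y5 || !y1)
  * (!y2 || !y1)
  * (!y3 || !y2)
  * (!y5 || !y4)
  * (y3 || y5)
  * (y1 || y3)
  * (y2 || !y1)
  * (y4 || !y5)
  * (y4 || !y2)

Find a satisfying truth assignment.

Try y1 = False.
  then y2 is forced to False.
  then y3 is forced to True.
The remaining clauses are satisfied by y4 = False, y5 = False.
Check each clause:
  1. (y1 || !y2) — !y2 is true.
  2. (y5 || !y4) — !y4 is true.
  3. (!y5 || !y1) — !y5 is true.
  4. (!y2 || !y1) — !y1 is true.
  5. (!y3 || !y2) — !y2 is true.
  6. (!y4 || !y5) — !y5 is true.
  7. (y3 || y5) — y3 is true.
  8. (y3 || y1) — y3 is true.
  9. (y2 || !y1) — !y1 is true.
  10. (y4 || !y5) — !y5 is true.
  11. (y4 || !y2) — !y2 is true.

y1=F, y2=F, y3=T, y4=F, y5=F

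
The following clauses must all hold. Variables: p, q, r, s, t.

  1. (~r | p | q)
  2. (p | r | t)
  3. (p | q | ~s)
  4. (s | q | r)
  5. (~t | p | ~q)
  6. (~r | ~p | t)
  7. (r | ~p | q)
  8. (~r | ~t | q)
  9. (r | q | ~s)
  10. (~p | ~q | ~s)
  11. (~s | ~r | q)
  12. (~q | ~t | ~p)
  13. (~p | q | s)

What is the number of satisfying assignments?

Satisfying assignments:
  p=F q=T r=T s=F t=F
  p=F q=T r=T s=T t=F
  p=T q=T r=F s=F t=F
Count: 3.

3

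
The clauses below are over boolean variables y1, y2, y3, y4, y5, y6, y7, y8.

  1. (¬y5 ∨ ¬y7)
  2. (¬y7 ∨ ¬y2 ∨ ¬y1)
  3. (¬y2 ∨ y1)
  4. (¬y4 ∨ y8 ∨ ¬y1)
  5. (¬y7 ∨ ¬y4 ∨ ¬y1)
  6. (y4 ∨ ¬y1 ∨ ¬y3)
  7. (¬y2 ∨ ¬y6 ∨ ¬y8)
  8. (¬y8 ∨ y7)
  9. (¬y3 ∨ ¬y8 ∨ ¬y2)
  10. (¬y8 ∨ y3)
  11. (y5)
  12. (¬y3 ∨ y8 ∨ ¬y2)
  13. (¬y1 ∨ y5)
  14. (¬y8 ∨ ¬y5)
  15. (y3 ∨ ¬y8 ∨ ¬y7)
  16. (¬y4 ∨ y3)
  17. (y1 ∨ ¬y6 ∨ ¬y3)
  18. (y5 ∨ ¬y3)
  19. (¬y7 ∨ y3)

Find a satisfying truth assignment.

(y5) is a unit clause, so y5 = True.
Unit propagation: (¬y7) forces y7 = False.
(¬y8) is a unit clause, so y8 = False.
Set y1 = True and propagate.
  then y4 is forced to False.
  then y3 is forced to False.
y2, y6 are now unconstrained; take y2 = True, y6 = True.
Every clause has at least one true literal under this assignment.

y1=True  y2=True  y3=False  y4=False  y5=True  y6=True  y7=False  y8=False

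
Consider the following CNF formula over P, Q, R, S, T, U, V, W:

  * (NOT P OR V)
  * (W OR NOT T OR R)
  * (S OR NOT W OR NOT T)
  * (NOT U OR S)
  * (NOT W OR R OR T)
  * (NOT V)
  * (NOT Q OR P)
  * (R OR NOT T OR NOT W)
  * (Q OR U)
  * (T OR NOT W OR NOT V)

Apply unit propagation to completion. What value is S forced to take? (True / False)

(NOT V) is a unit clause: V = False.
In (V OR NOT P), V is now false; NOT P must hold, so P = False.
(P OR NOT Q): since P = False, the clause reduces to (NOT Q). Q = False.
From (U OR Q) and Q = False: U = True.
(NOT U OR S) with U = True leaves only S, so S = True.

True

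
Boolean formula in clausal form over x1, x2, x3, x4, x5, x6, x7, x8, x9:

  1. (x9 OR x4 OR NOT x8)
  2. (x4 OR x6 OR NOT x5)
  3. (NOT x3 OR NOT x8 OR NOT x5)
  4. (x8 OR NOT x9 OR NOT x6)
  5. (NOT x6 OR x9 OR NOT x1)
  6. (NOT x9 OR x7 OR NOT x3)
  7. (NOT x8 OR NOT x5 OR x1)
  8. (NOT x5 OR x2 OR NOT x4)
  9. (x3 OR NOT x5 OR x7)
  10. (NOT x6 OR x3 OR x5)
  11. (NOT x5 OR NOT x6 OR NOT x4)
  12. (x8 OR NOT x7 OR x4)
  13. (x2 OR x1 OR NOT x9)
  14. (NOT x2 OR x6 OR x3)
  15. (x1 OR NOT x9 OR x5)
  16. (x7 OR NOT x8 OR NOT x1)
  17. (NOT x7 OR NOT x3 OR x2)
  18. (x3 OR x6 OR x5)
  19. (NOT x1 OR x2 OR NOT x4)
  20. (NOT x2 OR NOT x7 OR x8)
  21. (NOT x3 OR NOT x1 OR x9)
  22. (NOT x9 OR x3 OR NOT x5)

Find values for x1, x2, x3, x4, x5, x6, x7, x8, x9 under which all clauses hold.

x1=0, x2=1, x3=1, x4=1, x5=0, x6=1, x7=1, x8=1, x9=0

Branch on x1: take x1 = False.
Branch on x2: take x2 = True.
Set x3 = True and propagate.
The remaining clauses are satisfied by x4 = True, x5 = False, x6 = True, x7 = True, x8 = True, x9 = False.
Every clause has at least one true literal under this assignment.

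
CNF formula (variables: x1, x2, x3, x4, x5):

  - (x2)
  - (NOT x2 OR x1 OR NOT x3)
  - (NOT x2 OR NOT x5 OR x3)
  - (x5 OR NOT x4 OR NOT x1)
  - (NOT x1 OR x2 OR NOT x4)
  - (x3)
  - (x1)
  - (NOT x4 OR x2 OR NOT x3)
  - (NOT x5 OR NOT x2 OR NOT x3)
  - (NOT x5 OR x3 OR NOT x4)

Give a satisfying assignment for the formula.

x1=True  x2=True  x3=True  x4=False  x5=False

Check each clause:
  1. (x2) — x2 is true.
  2. (NOT x2 OR x1 OR NOT x3) — x1 is true.
  3. (x3 OR NOT x5 OR NOT x2) — x3 is true.
  4. (NOT x1 OR x5 OR NOT x4) — NOT x4 is true.
  5. (x2 OR NOT x1 OR NOT x4) — x2 is true.
  6. (x3) — x3 is true.
  7. (x1) — x1 is true.
  8. (NOT x4 OR x2 OR NOT x3) — x2 is true.
  9. (NOT x5 OR NOT x2 OR NOT x3) — NOT x5 is true.
  10. (NOT x5 OR NOT x4 OR x3) — x3 is true.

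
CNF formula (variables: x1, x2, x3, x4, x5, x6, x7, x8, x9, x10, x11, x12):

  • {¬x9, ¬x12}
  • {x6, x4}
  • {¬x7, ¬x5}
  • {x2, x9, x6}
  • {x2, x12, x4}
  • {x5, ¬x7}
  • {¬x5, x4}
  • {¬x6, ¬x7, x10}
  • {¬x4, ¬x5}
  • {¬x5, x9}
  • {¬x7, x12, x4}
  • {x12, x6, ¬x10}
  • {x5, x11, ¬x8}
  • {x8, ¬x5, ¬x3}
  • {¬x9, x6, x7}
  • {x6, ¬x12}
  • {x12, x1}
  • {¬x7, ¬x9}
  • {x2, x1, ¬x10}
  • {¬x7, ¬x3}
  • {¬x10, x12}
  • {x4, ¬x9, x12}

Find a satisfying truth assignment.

x1 occurs only positively in the remaining clauses — set x1 = True.
x3 occurs only negated in the remaining clauses — set x3 = False.
Branch on x2: take x2 = False.
Try x4 = True.
  then x5 is forced to False.
  then x7 is forced to False.
For the remaining variables, x6 = True, x8 = True, x9 = False, x10 = False, x11 = True, x12 = True works.
Check each clause:
  1. {¬x12, ¬x9} — ¬x9 is true.
  2. {x6, x4} — x4 is true.
  3. {¬x5, ¬x7} — ¬x7 is true.
  4. {x6, x2, x9} — x6 is true.
  5. {x4, x12, x2} — x4 is true.
  6. {x5, ¬x7} — ¬x7 is true.
  7. {x4, ¬x5} — ¬x5 is true.
  8. {x10, ¬x6, ¬x7} — ¬x7 is true.
  9. {¬x5, ¬x4} — ¬x5 is true.
  10. {x9, ¬x5} — ¬x5 is true.
  11. {x12, x4, ¬x7} — ¬x7 is true.
  12. {x12, ¬x10, x6} — x12 is true.
  13. {¬x8, x5, x11} — x11 is true.
  14. {¬x5, ¬x3, x8} — x8 is true.
  15. {x6, x7, ¬x9} — x6 is true.
  16. {¬x12, x6} — x6 is true.
  17. {x12, x1} — x1 is true.
  18. {¬x7, ¬x9} — ¬x7 is true.
  19. {¬x10, x1, x2} — x1 is true.
  20. {¬x7, ¬x3} — ¬x7 is true.
  21. {x12, ¬x10} — x12 is true.
  22. {x12, x4, ¬x9} — x12 is true.

x1=True, x2=False, x3=False, x4=True, x5=False, x6=True, x7=False, x8=True, x9=False, x10=False, x11=True, x12=True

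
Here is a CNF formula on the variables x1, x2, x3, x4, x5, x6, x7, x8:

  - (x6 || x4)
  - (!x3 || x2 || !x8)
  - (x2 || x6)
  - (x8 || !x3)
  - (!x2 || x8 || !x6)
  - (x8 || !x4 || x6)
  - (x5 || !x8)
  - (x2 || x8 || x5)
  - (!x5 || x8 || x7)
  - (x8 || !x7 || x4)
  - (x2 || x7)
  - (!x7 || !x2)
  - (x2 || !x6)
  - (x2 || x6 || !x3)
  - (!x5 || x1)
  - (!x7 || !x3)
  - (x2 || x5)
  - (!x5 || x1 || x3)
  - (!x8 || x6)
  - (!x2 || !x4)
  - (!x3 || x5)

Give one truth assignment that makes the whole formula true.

x1 = True, x2 = True, x3 = False, x4 = False, x5 = True, x6 = True, x7 = False, x8 = True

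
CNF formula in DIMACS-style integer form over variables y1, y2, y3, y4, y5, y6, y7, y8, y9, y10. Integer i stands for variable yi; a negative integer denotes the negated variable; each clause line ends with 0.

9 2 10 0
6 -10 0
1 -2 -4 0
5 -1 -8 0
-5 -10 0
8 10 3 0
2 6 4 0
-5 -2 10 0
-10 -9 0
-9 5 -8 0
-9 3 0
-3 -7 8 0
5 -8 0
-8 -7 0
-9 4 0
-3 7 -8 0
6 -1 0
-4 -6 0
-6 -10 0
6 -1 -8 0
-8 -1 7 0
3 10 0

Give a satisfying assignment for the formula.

y1 = False, y2 = False, y3 = True, y4 = True, y5 = False, y6 = False, y7 = False, y8 = False, y9 = True, y10 = False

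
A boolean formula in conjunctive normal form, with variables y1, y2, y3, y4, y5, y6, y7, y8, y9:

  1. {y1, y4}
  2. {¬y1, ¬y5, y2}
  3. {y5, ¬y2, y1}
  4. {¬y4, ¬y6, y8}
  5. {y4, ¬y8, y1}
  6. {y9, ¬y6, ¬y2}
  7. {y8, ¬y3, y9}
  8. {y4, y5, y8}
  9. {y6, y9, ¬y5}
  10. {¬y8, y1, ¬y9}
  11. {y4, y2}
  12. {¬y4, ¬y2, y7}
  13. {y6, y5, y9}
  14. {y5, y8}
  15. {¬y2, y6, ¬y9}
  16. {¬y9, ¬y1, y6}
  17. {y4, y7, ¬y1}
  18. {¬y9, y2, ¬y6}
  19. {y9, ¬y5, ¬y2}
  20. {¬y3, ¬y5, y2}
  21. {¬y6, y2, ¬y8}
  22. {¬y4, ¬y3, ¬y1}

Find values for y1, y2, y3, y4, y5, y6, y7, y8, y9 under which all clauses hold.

y1=0, y2=0, y3=0, y4=1, y5=1, y6=0, y7=0, y8=0, y9=1

y3 occurs only negated in the remaining clauses — set y3 = False.
Set y1 = False and propagate.
  then y4 is forced to True.
Branch on y2: take y2 = False.
For the remaining variables, y5 = True, y6 = False, y7 = False, y8 = False, y9 = True works.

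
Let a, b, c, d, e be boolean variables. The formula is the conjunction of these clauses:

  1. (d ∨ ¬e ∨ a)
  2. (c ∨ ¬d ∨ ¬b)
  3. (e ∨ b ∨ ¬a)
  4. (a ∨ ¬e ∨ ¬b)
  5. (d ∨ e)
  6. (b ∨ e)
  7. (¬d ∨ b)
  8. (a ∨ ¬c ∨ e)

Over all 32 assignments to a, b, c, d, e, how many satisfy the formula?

6

Satisfying assignments:
  a=T b=F c=F d=F e=T
  a=T b=F c=T d=F e=T
  a=T b=T c=F d=F e=T
  a=T b=T c=T d=F e=T
  a=T b=T c=T d=T e=F
  a=T b=T c=T d=T e=T
That's 6 in total.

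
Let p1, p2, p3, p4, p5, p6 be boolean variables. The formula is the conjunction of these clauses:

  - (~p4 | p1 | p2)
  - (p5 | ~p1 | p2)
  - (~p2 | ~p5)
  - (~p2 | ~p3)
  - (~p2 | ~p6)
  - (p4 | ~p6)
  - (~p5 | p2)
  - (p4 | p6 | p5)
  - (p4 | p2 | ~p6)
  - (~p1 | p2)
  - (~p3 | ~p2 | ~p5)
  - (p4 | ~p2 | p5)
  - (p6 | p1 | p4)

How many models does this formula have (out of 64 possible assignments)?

2

Satisfying assignments:
  p1=0 p2=1 p3=0 p4=1 p5=0 p6=0
  p1=1 p2=1 p3=0 p4=1 p5=0 p6=0
Count: 2.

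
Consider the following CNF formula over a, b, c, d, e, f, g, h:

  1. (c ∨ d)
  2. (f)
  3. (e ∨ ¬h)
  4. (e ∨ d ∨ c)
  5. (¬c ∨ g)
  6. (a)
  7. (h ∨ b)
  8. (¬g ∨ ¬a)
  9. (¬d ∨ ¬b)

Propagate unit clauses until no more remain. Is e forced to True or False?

True

Unit clause (f) sets f = True.
(a) stands alone — a = True.
(¬g ∨ ¬a): since a = True, the clause reduces to (¬g). g = False.
In (¬c ∨ g), g is now false; ¬c must hold, so c = False.
(d ∨ c): since c = False, the clause reduces to (d). d = True.
(¬b ∨ ¬d) with d = True leaves only ¬b, so b = False.
In (b ∨ h), b is now false; h must hold, so h = True.
(e ∨ ¬h) with h = True leaves only e, so e = True.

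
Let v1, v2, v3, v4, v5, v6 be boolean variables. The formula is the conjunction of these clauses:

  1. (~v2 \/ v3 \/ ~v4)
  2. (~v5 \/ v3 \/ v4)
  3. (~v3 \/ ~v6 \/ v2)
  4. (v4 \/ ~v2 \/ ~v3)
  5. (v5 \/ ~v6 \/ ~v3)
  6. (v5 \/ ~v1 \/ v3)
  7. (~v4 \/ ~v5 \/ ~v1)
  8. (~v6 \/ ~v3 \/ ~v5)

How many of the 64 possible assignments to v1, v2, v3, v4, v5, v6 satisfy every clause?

Case analysis on v3 and v5:
  v3=T, v5=T: remaining (v1,v2,v4,v6) ∈ {(F,F,F,F); (F,F,T,F); (F,T,T,F); (T,F,F,F)} — 4.
  v3=T, v5=F: v1 free; 3 ways for (v2,v4,v6) × 2^1 = 6.
  v3=F, v5=T: remaining (v1,v2,v4,v6) ∈ {(F,F,T,F); (F,F,T,T)} — 2.
  v3=F, v5=F: v6 free; 3 ways for (v1,v2,v4) × 2^1 = 6.
Total: 4 + 6 + 2 + 6 = 18.

18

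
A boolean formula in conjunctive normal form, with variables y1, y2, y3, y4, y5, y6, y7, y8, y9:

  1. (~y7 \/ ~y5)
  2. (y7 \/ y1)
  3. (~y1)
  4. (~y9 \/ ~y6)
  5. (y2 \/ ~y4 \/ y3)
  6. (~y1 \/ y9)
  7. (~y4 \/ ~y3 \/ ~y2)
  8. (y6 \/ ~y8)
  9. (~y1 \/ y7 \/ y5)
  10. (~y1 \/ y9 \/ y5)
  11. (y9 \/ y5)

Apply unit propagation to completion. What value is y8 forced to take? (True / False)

Unit clause (~y1) sets y1 = False.
(y7 \/ y1) with y1 = False leaves only y7, so y7 = True.
In (~y7 \/ ~y5), ~y7 is now false; ~y5 must hold, so y5 = False.
(y5 \/ y9): since y5 = False, the clause reduces to (y9). y9 = True.
(~y9 \/ ~y6) with y9 = True leaves only ~y6, so y6 = False.
In (y6 \/ ~y8), y6 is now false; ~y8 must hold, so y8 = False.

False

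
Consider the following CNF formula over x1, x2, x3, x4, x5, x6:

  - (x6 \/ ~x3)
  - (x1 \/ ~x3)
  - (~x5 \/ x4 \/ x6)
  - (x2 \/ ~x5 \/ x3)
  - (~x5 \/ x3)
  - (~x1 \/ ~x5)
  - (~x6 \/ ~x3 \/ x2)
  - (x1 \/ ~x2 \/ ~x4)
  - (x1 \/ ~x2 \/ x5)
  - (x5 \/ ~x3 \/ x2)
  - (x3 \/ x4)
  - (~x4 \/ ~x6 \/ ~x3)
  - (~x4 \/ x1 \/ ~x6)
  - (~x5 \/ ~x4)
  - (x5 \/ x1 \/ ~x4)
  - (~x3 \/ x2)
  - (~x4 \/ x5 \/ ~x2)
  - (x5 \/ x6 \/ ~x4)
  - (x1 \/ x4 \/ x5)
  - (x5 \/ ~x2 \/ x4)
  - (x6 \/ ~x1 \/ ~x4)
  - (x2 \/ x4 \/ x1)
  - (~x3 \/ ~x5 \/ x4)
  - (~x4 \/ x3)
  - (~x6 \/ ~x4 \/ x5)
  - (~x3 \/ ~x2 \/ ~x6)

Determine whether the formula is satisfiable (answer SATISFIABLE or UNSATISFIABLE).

UNSATISFIABLE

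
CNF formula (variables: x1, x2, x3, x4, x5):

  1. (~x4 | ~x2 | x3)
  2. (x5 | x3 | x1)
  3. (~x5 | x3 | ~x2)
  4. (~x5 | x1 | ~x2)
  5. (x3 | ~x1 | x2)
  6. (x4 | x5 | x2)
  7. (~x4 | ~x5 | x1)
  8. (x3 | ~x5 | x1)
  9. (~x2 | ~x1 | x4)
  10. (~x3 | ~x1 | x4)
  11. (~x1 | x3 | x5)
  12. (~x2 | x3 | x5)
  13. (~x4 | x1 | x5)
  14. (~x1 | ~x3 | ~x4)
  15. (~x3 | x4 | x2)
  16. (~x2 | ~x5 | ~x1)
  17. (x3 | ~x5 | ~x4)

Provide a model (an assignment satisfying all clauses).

x1 = False  x2 = True  x3 = True  x4 = False  x5 = False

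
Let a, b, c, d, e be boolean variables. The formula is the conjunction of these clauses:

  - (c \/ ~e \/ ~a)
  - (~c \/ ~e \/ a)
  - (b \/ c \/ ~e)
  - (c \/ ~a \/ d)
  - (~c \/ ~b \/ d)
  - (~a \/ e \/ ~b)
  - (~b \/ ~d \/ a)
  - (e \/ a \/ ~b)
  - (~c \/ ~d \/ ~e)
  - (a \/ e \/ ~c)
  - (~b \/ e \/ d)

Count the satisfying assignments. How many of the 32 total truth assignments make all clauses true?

7

Satisfying assignments:
  a=0 b=0 c=0 d=0 e=0
  a=0 b=0 c=0 d=1 e=0
  a=0 b=1 c=0 d=0 e=1
  a=1 b=0 c=0 d=1 e=0
  a=1 b=0 c=1 d=0 e=0
  a=1 b=0 c=1 d=0 e=1
  a=1 b=0 c=1 d=1 e=0
Count: 7.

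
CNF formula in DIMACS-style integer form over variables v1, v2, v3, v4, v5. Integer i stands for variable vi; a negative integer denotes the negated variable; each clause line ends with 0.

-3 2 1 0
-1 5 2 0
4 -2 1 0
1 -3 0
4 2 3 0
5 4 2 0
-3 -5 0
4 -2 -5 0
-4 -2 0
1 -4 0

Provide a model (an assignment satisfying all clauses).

v1=T, v2=T, v3=F, v4=F, v5=F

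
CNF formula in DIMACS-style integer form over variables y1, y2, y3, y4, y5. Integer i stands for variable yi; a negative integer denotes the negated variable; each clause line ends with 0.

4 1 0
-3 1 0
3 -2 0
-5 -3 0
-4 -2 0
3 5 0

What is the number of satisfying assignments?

The models are:
  y1=F y2=F y3=F y4=T y5=T
  y1=T y2=F y3=F y4=F y5=T
  y1=T y2=F y3=F y4=T y5=T
  y1=T y2=F y3=T y4=F y5=F
  y1=T y2=F y3=T y4=T y5=F
  y1=T y2=T y3=T y4=F y5=F
That's 6 in total.

6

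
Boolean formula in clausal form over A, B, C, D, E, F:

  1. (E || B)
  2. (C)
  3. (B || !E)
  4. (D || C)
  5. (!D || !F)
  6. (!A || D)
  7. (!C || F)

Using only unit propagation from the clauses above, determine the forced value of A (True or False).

False

(C) stands alone — C = True.
From (F || !C) and C = True: F = True.
In (!F || !D), !F is now false; !D must hold, so D = False.
(!A || D): since D = False, the clause reduces to (!A). A = False.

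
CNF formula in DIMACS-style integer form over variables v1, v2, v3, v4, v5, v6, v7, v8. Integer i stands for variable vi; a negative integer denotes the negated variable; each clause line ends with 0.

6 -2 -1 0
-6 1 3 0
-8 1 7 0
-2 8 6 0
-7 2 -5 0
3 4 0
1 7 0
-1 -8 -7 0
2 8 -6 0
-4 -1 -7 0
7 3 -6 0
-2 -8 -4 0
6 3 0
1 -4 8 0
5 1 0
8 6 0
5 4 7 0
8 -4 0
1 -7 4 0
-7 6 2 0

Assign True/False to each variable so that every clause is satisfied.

v1=True  v2=True  v3=True  v4=False  v5=True  v6=True  v7=False  v8=True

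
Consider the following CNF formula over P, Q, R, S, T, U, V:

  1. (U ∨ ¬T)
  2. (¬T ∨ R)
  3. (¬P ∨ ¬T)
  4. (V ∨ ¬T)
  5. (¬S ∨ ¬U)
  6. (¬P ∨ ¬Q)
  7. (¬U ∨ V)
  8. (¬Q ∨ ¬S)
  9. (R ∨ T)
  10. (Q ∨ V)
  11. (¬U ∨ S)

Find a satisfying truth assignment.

P = F, Q = F, R = T, S = F, T = F, U = F, V = T

Check each clause:
  1. (U ∨ ¬T) — ¬T is true.
  2. (¬T ∨ R) — R is true.
  3. (¬P ∨ ¬T) — ¬T is true.
  4. (¬T ∨ V) — ¬T is true.
  5. (¬S ∨ ¬U) — ¬U is true.
  6. (¬Q ∨ ¬P) — ¬P is true.
  7. (¬U ∨ V) — ¬U is true.
  8. (¬S ∨ ¬Q) — ¬S is true.
  9. (T ∨ R) — R is true.
  10. (V ∨ Q) — V is true.
  11. (¬U ∨ S) — ¬U is true.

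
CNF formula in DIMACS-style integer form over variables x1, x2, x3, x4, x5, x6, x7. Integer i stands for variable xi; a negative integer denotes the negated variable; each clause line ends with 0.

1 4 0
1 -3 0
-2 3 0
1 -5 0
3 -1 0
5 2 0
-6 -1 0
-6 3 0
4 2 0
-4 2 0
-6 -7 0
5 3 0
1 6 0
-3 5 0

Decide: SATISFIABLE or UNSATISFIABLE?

Try x1 = True.
  then x3 is forced to True.
  then x6 is forced to False.
  then x5 is forced to True.
For the remaining variables, x2 = True, x4 = True, x7 = True works.
So x1=True, x2=True, x3=True, x4=True, x5=True, x6=False, x7=True is a satisfying assignment.

SATISFIABLE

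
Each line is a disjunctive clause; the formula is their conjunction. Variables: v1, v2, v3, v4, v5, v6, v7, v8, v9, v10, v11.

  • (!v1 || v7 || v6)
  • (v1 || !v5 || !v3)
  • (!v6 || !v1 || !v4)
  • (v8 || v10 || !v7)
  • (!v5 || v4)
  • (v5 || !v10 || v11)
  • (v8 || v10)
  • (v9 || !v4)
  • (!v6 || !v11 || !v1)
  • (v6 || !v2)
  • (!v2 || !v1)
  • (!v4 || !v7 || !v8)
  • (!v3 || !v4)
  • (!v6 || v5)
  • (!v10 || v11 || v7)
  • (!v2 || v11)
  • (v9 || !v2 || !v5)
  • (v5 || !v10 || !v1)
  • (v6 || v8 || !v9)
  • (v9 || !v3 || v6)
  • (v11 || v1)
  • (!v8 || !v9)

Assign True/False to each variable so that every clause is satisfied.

Pure literal: v3 appears only negated; assign v3 = False.
Try v1 = False.
  then v11 is forced to True.
Set v2 = True and propagate.
  then v6 is forced to True.
  then v5 is forced to True.
  then v4 is forced to True.
  then v9 is forced to True.
  then v8 is forced to False.
  then v10 is forced to True.
v7 is now unconstrained; take v7 = False.

v1=F, v2=T, v3=F, v4=T, v5=T, v6=T, v7=F, v8=F, v9=T, v10=T, v11=T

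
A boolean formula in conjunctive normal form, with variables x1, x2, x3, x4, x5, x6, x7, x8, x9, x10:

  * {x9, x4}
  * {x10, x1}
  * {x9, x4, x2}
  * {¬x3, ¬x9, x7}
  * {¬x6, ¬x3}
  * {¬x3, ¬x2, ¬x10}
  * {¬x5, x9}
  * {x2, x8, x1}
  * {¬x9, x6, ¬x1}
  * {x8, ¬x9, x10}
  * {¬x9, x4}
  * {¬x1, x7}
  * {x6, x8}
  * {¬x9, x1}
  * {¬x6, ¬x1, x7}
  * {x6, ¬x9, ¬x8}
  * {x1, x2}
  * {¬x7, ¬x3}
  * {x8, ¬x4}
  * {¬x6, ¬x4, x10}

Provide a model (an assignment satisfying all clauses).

x3 occurs only negated in the remaining clauses — set x3 = False.
Pure literal: x5 appears only negated; assign x5 = False.
Branch on x1: take x1 = True.
  then x7 is forced to True.
Try x2 = False.
For the remaining variables, x4 = True, x6 = True, x8 = True, x9 = True, x10 = True works.
Every clause has at least one true literal under this assignment.

x1 = True  x2 = False  x3 = False  x4 = True  x5 = False  x6 = True  x7 = True  x8 = True  x9 = True  x10 = True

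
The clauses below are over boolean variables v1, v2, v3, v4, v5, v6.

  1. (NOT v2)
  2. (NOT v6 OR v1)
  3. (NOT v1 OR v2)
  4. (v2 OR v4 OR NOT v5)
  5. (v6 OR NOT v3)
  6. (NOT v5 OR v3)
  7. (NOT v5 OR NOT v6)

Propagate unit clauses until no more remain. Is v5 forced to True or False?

(NOT v2) stands alone — v2 = False.
(NOT v1 OR v2): since v2 = False, the clause reduces to (NOT v1). v1 = False.
(NOT v6 OR v1) with v1 = False leaves only NOT v6, so v6 = False.
(NOT v3 OR v6) with v6 = False leaves only NOT v3, so v3 = False.
(NOT v5 OR v3): since v3 = False, the clause reduces to (NOT v5). v5 = False.

False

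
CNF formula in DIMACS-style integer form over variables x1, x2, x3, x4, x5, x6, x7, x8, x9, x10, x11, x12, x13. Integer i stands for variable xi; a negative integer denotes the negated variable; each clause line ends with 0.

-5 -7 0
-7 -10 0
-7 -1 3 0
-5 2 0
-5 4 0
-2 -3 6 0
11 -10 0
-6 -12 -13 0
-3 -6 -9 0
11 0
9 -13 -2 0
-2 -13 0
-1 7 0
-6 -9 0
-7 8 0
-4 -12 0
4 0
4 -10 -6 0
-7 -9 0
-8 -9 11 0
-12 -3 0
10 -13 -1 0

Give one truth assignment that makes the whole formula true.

x1=F, x2=F, x3=T, x4=T, x5=F, x6=F, x7=F, x8=F, x9=F, x10=T, x11=T, x12=F, x13=F

Check each clause:
  1. (NOT x7 OR NOT x5) — NOT x7 is true.
  2. (NOT x7 OR NOT x10) — NOT x7 is true.
  3. (NOT x1 OR x3 OR NOT x7) — NOT x7 is true.
  4. (NOT x5 OR x2) — NOT x5 is true.
  5. (NOT x5 OR x4) — NOT x5 is true.
  6. (NOT x3 OR x6 OR NOT x2) — NOT x2 is true.
  7. (x11 OR NOT x10) — x11 is true.
  8. (NOT x13 OR NOT x6 OR NOT x12) — NOT x6 is true.
  9. (NOT x9 OR NOT x3 OR NOT x6) — NOT x6 is true.
  10. (x11) — x11 is true.
  11. (NOT x13 OR x9 OR NOT x2) — NOT x13 is true.
  12. (NOT x13 OR NOT x2) — NOT x13 is true.
  13. (x7 OR NOT x1) — NOT x1 is true.
  14. (NOT x9 OR NOT x6) — NOT x6 is true.
  15. (NOT x7 OR x8) — NOT x7 is true.
  16. (NOT x4 OR NOT x12) — NOT x12 is true.
  17. (x4) — x4 is true.
  18. (NOT x10 OR NOT x6 OR x4) — NOT x6 is true.
  19. (NOT x7 OR NOT x9) — NOT x7 is true.
  20. (x11 OR NOT x8 OR NOT x9) — NOT x8 is true.
  21. (NOT x3 OR NOT x12) — NOT x12 is true.
  22. (x10 OR NOT x13 OR NOT x1) — x10 is true.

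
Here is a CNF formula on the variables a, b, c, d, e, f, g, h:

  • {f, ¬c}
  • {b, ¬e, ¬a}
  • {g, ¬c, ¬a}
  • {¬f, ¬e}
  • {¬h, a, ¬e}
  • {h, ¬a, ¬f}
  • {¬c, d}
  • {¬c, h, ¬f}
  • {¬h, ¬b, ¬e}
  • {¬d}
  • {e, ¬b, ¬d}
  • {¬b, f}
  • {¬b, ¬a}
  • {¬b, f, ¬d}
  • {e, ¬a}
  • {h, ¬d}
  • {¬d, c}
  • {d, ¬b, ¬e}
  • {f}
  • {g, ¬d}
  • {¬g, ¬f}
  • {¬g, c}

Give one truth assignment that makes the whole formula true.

(¬d) is a unit clause, so d = False.
Unit propagation: (¬c) forces c = False.
The clause (f) is unit: f must be True.
(¬e) is a unit clause, so e = False.
(¬a) is a unit clause, so a = False.
Unit propagation: (¬g) forces g = False.
b, h are now unconstrained; take b = False, h = False.
Every clause has at least one true literal under this assignment.

a=0  b=0  c=0  d=0  e=0  f=1  g=0  h=0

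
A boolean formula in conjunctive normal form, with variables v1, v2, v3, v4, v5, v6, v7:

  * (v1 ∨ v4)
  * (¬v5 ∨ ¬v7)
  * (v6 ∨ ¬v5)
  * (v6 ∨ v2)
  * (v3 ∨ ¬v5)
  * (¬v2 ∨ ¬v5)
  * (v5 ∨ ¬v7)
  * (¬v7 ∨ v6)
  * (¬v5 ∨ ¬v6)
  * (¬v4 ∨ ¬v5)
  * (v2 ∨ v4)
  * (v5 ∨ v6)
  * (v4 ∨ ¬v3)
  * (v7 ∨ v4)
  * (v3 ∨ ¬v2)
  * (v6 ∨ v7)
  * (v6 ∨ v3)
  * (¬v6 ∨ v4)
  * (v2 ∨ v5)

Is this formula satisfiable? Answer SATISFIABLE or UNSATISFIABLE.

v1 occurs only positively in the remaining clauses — set v1 = True.
Branch on v2: take v2 = True.
  then v5 is forced to False.
  then v7 is forced to False.
  then v6 is forced to True.
  then v4 is forced to True.
  then v3 is forced to True.
Every clause has at least one true literal under this assignment.
So v1 = 1, v2 = 1, v3 = 1, v4 = 1, v5 = 0, v6 = 1, v7 = 0 is a satisfying assignment.

SATISFIABLE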